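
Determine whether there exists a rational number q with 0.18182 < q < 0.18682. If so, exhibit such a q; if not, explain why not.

q = 5/27

Multiplying by 27: 27·0.18182 = 4.90914 and 27·0.18682 = 5.04414, so the integer 5 lies strictly between them.
Dividing back, 0.18182 < 5/27 < 0.18682, and 5/27 is rational.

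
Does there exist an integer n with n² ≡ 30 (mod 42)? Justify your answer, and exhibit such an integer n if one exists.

n = 24

n = 24 works: 24² = 576, and 576 − 30 = 546 = 13·42.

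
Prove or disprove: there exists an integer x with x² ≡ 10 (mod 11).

Computing x² mod 11 for x = 0, 1, …, 5 (enough, by the symmetry x ↦ 11 − x) gives 0, 1, 4, 9, 5, 3.
The set of squares mod 11 is therefore {0, 1, 3, 4, 5, 9}, which does not contain 10.
Therefore x² ≡ 10 (mod 11) has no solution.

No such integer exists.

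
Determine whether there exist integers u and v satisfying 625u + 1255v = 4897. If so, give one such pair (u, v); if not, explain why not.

Any value of 625u + 1255v is a multiple of gcd(625, 1255) = 5.
But 4897 = 5·979 + 2, so 5 ∤ 4897.
Hence no integers u, v satisfy the equation.

There are no such integers.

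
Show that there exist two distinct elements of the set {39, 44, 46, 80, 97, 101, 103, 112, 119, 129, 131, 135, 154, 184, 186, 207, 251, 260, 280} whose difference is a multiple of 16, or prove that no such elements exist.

The pair (39, 103) works.

39 mod 16 = 7 and 103 mod 16 = 7, so 103 − 39 = 64 = 4·16.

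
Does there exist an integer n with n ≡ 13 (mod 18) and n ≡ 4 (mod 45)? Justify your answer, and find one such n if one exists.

Here gcd(18, 45) = 9, and both 13 and 4 leave remainder 4 mod 9, so the system is consistent.
Step through n = 13, 13 + 18, 13 + 2·18, …: the values 13, 31, 49 reduce mod 45 to 13, 31, 4. The value 49 hits 4.
Verify: 49 = 2·18 + 13 and 49 = 1·45 + 4. ✓

n = 49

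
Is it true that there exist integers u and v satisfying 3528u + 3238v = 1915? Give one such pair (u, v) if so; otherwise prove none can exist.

Any value of 3528u + 3238v is a multiple of gcd(3528, 3238) = 2.
But 1915 is not a multiple of 2 (it leaves remainder 1).
Therefore 3528u + 3238v = 1915 has no solution in integers.

There are no such integers.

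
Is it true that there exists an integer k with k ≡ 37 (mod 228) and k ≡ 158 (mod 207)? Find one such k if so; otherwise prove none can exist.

gcd(228, 207) = 3. If k ≡ 37 (mod 228) and k ≡ 158 (mod 207), then k ≡ 37 (mod 3) and k ≡ 158 (mod 3).
These are incompatible: 37 − 158 = -121 is not divisible by 3.
Therefore no such k exists.

No, no such integer exists.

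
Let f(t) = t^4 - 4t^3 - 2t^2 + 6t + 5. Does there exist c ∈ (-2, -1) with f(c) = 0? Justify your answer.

No.

f(-2) = 33 and f(-1) = 2, both positive, so a sign-change argument is unavailable; we show f keeps this sign on the whole interval.
Shift to the endpoint -1: with t = -1 − u (0 < u < 1), one computes f(-1 − u) = u^4 + 8u^3 + 16u^2 + 6u + 2.
The nonzero coefficients here are all positive, so for u > 0 every term is positive (or zero), and the constant term 2 is strictly positive.
Therefore f(t) > 0 throughout (-2, -1), and f has no zero there.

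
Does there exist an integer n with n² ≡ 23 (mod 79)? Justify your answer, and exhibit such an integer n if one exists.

n = 24

Take n = 24. Then 24² = 576 = 7·79 + 23, so 24² ≡ 23 (mod 79).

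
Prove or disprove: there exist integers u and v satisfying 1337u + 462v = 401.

Any value of 1337u + 462v is a multiple of gcd(1337, 462) = 7.
But 401 = 7·57 + 2, so 7 ∤ 401.
So the equation is unsolvable over ℤ.

There are no such integers.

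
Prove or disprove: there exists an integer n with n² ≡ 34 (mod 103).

n = 31

n = 31 works: 31² = 961, and 961 − 34 = 927 = 9·103.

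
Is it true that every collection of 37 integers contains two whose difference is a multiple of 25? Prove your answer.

Each integer lies in one of the 25 residue classes modulo 25.
Since 37 > 25, two of the 37 integers must share a residue class by the pigeonhole principle; call them a and b.
Then a ≡ b (mod 25), i.e. 25 ∣ (a − b).

True.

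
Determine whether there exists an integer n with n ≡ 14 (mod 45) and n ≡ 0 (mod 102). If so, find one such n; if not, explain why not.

There is no such integer.

Both moduli are multiples of 3 = gcd(45, 102), so any solution would satisfy n ≡ 14 and n ≡ 0 modulo 3 simultaneously.
These are incompatible: 14 − 0 = 14 is not divisible by 3.
Therefore no such n exists.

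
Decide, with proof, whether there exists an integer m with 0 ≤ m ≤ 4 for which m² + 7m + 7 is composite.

At m = 1: 1² + 7·1 + 7 = 15 = 3·5, which is composite.

m = 1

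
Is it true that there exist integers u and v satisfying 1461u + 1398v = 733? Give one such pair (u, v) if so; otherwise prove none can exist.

There are no such integers.

Any value of 1461u + 1398v is a multiple of gcd(1461, 1398) = 3.
But 733 is not a multiple of 3 (it leaves remainder 1).
Therefore 1461u + 1398v = 733 has no solution in integers.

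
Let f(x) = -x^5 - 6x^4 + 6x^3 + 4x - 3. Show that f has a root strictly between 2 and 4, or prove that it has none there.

f(2) = -75 and f(4) = -2163, both negative, so a sign-change argument is unavailable; we show f keeps this sign on the whole interval.
Substitute x = 2 + u, where 0 < u < 2 on the interval. Expanding, f(2 + u) = -u^5 - 16u^4 - 82u^3 - 188u^2 - 196u - 75.
All 6 nonzero coefficients of this polynomial in u are negative; hence for u > 0 the value is a sum of negative terms (the constant -75 among them).
Therefore f(x) < 0 throughout (2, 4), and f has no zero there.

No such root exists.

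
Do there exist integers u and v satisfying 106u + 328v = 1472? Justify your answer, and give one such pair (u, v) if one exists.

gcd(106, 328) = 2, and 2 divides 1472, so integer solutions exist.
Dividing through by 2 reduces the equation to 53u + 164v = 736.
Euclidean algorithm: 164 = 3·53 + 5, 53 = 10·5 + 3, 5 = 1·3 + 2, 3 = 1·2 + 1, 2 = 2·1 + 0.
Working back up the chain: 1 = 3 − 1·2 = 3 − (5 − 1·3) = −5 + 2·3 = −5 + 2·(53 − 10·5) = 2·53 − 21·5 = 2·53 − 21·(164 − 3·53) = −21·164 + 65·53. So 53·65 + 164·(-21) = 1.
Multiplying through by 736: u = 65·736 = 47840, v = (-21)·736 = -15456 is a solution.
Subtracting 291·164 from u and adding 291·53 to v gives the tidier solution (116, -33).
Indeed 106·116 + 328·(-33) = 12296 − 10824 = 1472.

u = 116, v = -33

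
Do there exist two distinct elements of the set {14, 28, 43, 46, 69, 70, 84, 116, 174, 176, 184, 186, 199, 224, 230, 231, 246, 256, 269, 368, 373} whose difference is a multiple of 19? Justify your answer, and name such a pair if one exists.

Yes: 28 and 199.

28 mod 19 = 9 and 199 mod 19 = 9, so 199 − 28 = 171 = 9·19.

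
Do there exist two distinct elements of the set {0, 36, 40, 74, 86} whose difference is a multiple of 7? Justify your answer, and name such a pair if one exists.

Residues mod 7: 0↦0, 36↦1, 40↦5, 74↦4, 86↦2.
All 5 residues are distinct, so no two elements differ by a multiple of 7.

No such pair exists.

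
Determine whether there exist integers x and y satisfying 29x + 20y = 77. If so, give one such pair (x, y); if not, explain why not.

Since gcd(29, 20) = 1, every integer is an integer combination of 29 and 20.
Euclidean algorithm: 29 = 1·20 + 9, 20 = 2·9 + 2, 9 = 4·2 + 1, 2 = 2·1 + 0.
Unwinding: 1 = 9 − 4·2 = 9 − 4·(20 − 2·9) = −4·20 + 9·9 = −4·20 + 9·(29 − 1·20) = 9·29 − 13·20, i.e. 29·9 + 20·(-13) = 1.
Scaling by 77 gives the particular solution (x, y) = (693, -1001).
Shifting by a multiple of (20, −29) keeps it a solution: x = 693 − 34·20 = 13, y = -1001 + 34·29 = -15.
Indeed 29·13 + 20·(-15) = 377 − 300 = 77.

x = 13, y = -15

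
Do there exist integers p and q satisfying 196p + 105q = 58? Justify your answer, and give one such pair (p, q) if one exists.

There are no such integers.

gcd(196, 105) = 7, so every integer of the form 196p + 105q is a multiple of 7.
However 58 leaves remainder 2 on division by 7.
So the equation is unsolvable over ℤ.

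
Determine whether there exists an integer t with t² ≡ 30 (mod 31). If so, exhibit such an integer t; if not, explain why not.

31 is prime, so by Euler's criterion 30 is a square mod 31 iff 30^((31−1)/2) = 30^15 ≡ 1 (mod 31).
Repeated squaring mod 31: 30^2 = 900 ≡ 1; 30^4 ≡ 1² = 1 ≡ 1; 30^8 ≡ 1² = 1 ≡ 1.
Since 15 = 8 + 4 + 2 + 1, 30^15 ≡ 1 · 1 · 1 · 30; multiplying out mod 31: 1·1 = 1 ≡ 1, then 1·1 = 1 ≡ 1, then 1·30 = 30 ≡ 30. Thus 30^15 ≡ 30 ≡ −1 (mod 31).
The value −1 means 30 is a non-residue modulo 31, so t² ≡ 30 (mod 31) is impossible.

There is no such integer.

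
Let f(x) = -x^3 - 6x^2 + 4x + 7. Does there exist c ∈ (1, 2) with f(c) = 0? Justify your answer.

Yes, such a c exists.

f(1) = 4 and f(2) = -17, which have opposite signs.
Since f is a polynomial it is continuous on [1, 2].
By the Intermediate Value Theorem, f takes the value 0 somewhere in the open interval.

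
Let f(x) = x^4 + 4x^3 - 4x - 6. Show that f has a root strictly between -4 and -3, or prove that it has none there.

Such a root exists.

f(-4) = 10 and f(-3) = -21, which have opposite signs.
Since f is a polynomial it is continuous on [-4, -3].
By the Intermediate Value Theorem, f takes the value 0 somewhere in the open interval.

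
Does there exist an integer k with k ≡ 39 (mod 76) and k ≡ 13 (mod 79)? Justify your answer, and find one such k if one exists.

gcd(76, 79) = 1, so the Chinese Remainder Theorem guarantees exactly one residue class mod 6004 satisfying both.
Write k = 39 + 76t and require 39 + 76t ≡ 13 (mod 79), i.e. 76t ≡ 53 (mod 79).
Invert 76 mod 79 by the Euclidean algorithm: 79 = 1·76 + 3, 76 = 25·3 + 1, 3 = 3·1 + 0; back-substituting, 1 = 76 − 25·3 = 76 − 25·(79 − 1·76) = −25·79 + 26·76. Hence 76·26 ≡ 1, so 76⁻¹ ≡ 26 (mod 79).
Multiplying by 26: t ≡ 26·53 = 1378 ≡ 35 (mod 79).
Taking t = 35 gives k = 39 + 76·35 = 2699.
Verify: 2699 = 35·76 + 39 and 2699 = 34·79 + 13. ✓

k = 2699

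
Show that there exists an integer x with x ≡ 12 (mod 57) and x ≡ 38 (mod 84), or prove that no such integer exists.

gcd(57, 84) = 3. If x ≡ 12 (mod 57) and x ≡ 38 (mod 84), then x ≡ 12 (mod 3) and x ≡ 38 (mod 3).
These are incompatible: 12 − 38 = -26 is not divisible by 3.
Hence the system has no solution.

There is no such integer.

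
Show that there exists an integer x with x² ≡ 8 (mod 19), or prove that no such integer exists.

No, no such integer exists.

Since (19 − x)² ≡ x² (mod 19), it suffices to square x = 0, 1, …, 9: the residues are 0, 1, 4, 9, 16, 6, 17, 11, 7, 5.
So the quadratic residues mod 19 are {0, 1, 4, 5, 6, 7, 9, 11, 16, 17}, and 8 is not among them.
Hence no integer x has x² ≡ 8 (mod 19).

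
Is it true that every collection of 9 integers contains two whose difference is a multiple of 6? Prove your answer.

Yes, this is always true.

There are exactly 6 possible remainders on division by 6.
Since 9 > 6, two of the 9 integers must share a residue class by the pigeonhole principle; call them a and b.
Their difference a − b is then a multiple of 6.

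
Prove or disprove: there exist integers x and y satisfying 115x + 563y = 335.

Since gcd(115, 563) = 1, every integer is an integer combination of 115 and 563.
Euclidean algorithm: 563 = 4·115 + 103, 115 = 1·103 + 12, 103 = 8·12 + 7, 12 = 1·7 + 5, 7 = 1·5 + 2, 5 = 2·2 + 1, 2 = 2·1 + 0.
Back-substituting, 1 = 5 − 2·2 = 5 − 2·(7 − 1·5) = −2·7 + 3·5 = −2·7 + 3·(12 − 1·7) = 3·12 − 5·7 = 3·12 − 5·(103 − 8·12) = −5·103 + 43·12 = −5·103 + 43·(115 − 1·103) = 43·115 − 48·103 = 43·115 − 48·(563 − 4·115) = −48·563 + 235·115; that is, 115·235 + 563·(-48) = 1.
Multiplying through by 335: x = 235·335 = 78725, y = (-48)·335 = -16080 is a solution.
Subtracting 139·563 from x and adding 139·115 to y gives the tidier solution (468, -95).
Check: 115·468 + 563·(-95) = 53820 − 53485 = 335. ✓

x = 468, y = -95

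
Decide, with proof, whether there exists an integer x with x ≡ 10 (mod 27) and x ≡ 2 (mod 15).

No such integer exists.

gcd(27, 15) = 3. If x ≡ 10 (mod 27) and x ≡ 2 (mod 15), then x ≡ 10 (mod 3) and x ≡ 2 (mod 3).
These are incompatible: 10 − 2 = 8 is not divisible by 3.
Hence the system has no solution.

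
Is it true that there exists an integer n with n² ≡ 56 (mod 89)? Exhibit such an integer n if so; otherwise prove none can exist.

89 is prime, so by Euler's criterion 56 is a square mod 89 iff 56^((89−1)/2) = 56^44 ≡ 1 (mod 89).
Squaring successively (mod 89): 56^2 = 3136 ≡ 21; 56^4 ≡ 21² = 441 ≡ 85; 56^8 ≡ 85² = 7225 ≡ 16; 56^16 ≡ 16² = 256 ≡ 78; 56^32 ≡ 78² = 6084 ≡ 32.
Since 44 = 32 + 8 + 4, 56^44 ≡ 32 · 16 · 85; multiplying out mod 89: 32·16 = 512 ≡ 67, then 67·85 = 5695 ≡ 88. Thus 56^44 ≡ 88 ≡ −1 (mod 89).
By Euler's criterion 56 is a quadratic non-residue mod 89: no n satisfies n² ≡ 56 (mod 89).

No such integer exists.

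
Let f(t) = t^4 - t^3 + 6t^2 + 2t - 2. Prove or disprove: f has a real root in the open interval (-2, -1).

f(-2) = 42 and f(-1) = 4, both positive, so a sign-change argument is unavailable; we show f keeps this sign on the whole interval.
Shift to the endpoint -1: with t = -1 − u (0 < u < 1), one computes f(-1 − u) = u^4 + 5u^3 + 15u^2 + 17u + 4.
All 5 nonzero coefficients of this polynomial in u are positive; hence for u > 0 the value is a sum of positive terms (the constant 4 among them).
Therefore f(t) > 0 throughout (-2, -1), and f has no zero there.

No such root exists.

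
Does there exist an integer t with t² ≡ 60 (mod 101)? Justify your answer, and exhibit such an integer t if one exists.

101 is prime, so by Euler's criterion 60 is a square mod 101 iff 60^((101−1)/2) = 60^50 ≡ 1 (mod 101).
Squaring successively (mod 101): 60^2 = 3600 ≡ 65; 60^4 ≡ 65² = 4225 ≡ 84; 60^8 ≡ 84² = 7056 ≡ 87; 60^16 ≡ 87² = 7569 ≡ 95; 60^32 ≡ 95² = 9025 ≡ 36.
Since 50 = 32 + 16 + 2, 60^50 ≡ 36 · 95 · 65; multiplying out mod 101: 36·95 = 3420 ≡ 87, then 87·65 = 5655 ≡ 100. Thus 60^50 ≡ 100 ≡ −1 (mod 101).
The value −1 means 60 is a non-residue modulo 101, so t² ≡ 60 (mod 101) is impossible.

There is no such integer.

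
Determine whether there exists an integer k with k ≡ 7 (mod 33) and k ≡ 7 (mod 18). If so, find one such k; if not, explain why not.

k = 7

Here gcd(33, 18) = 3, and both 7 and 7 leave remainder 1 mod 3, so the system is consistent.
The smallest candidate k = 7 works directly: 7 ≡ 7 (mod 18).
Verify: 7 = 0·33 + 7 and 7 = 0·18 + 7. ✓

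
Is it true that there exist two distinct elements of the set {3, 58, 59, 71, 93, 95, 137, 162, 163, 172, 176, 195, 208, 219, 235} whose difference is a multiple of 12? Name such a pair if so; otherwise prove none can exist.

The pair (3, 195) works.

Both 3 and 195 leave remainder 3 on division by 12; their difference 192 = 16·12 is a multiple of 12.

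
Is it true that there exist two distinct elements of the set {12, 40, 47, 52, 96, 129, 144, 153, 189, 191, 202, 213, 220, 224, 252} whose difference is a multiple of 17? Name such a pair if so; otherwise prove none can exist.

Residues mod 17: 12↦12, 40↦6, 47↦13, 52↦1, 96↦11, 129↦10, 144↦8, 153↦0, 189↦2, 191↦4, 202↦15, 213↦9, 220↦16, 224↦3, 252↦14.
These 15 residues are pairwise different, hence no difference of two elements is divisible by 17.

No, no such pair exists.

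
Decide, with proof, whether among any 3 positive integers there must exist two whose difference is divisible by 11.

Try 3 consecutive integers, 1, 2, 3. Their remainders mod 11 are 1, 2, 3 — pairwise different, as any 3 ≤ 11 consecutive integers have distinct residues.
The differences between them range over 1, …, 2, none of which is divisible by 11.

No; for instance {1, 2, 3} is a counterexample.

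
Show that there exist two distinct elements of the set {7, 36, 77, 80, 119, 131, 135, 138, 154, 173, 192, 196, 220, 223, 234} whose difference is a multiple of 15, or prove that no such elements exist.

Reduce each element modulo 15: 7↦7, 36↦6, 77↦2, 80↦5, 119↦14, 131↦11, 135↦0, 138↦3, 154↦4, 173↦8, 192↦12, 196↦1, 220↦10, 223↦13, 234↦9.
All 15 residues are distinct, so no two elements differ by a multiple of 15.

No such pair exists.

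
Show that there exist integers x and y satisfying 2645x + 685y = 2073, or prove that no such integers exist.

Any value of 2645x + 685y is a multiple of gcd(2645, 685) = 5.
But 2073 is not a multiple of 5 (it leaves remainder 3).
Hence no integers x, y satisfy the equation.

No such integers exist.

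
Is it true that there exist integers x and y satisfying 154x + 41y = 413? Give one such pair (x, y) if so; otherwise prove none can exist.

x = 12, y = -35

154 and 41 are coprime, so 154x + 41y ranges over all of ℤ.
Dividing repeatedly: 154 = 3·41 + 31, 41 = 1·31 + 10, 31 = 3·10 + 1, 10 = 10·1 + 0.
Working back up the chain: 1 = 31 − 3·10 = 31 − 3·(41 − 1·31) = −3·41 + 4·31 = −3·41 + 4·(154 − 3·41) = 4·154 − 15·41. So 154·4 + 41·(-15) = 1.
Scaling by 413 gives the particular solution (x, y) = (1652, -6195).
Shifting by a multiple of (41, −154) keeps it a solution: x = 1652 − 40·41 = 12, y = -6195 + 40·154 = -35.
Indeed 154·12 + 41·(-35) = 1848 − 1435 = 413.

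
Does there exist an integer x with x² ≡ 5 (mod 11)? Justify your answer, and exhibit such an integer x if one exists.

x = 7 works: 7² = 49, and 49 − 5 = 44 = 4·11.

x = 7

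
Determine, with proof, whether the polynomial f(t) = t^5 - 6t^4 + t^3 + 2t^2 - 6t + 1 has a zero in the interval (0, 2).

f(0) = 1 and f(2) = -59, which have opposite signs.
f is continuous everywhere (it is a polynomial), in particular on [0, 2].
By the Intermediate Value Theorem, f takes the value 0 somewhere in the open interval.

Such a root exists.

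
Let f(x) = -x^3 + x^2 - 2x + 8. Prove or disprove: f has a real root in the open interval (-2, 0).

Evaluate at the endpoints: f(-2) = 24, f(0) = 8 — same sign (positive).
f'(x) = -3x^2 + 2x - 2 has discriminant 2² − 4·(-3)·(-2) = -20 < 0, so f' has no real roots and is negative for every real x.
So f is strictly decreasing; between -2 and 0 its values lie between f(-2) = 24 and f(0) = 8, all positive. Therefore f has no root in (-2, 0).

f has no root in that interval.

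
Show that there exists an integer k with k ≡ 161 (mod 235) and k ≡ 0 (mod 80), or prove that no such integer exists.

Reduce both congruences modulo 5, which divides 235 and 80: they say k ≡ 161 (mod 5) and k ≡ 0 (mod 5).
These are incompatible: 161 − 0 = 161 is not divisible by 5.
Therefore no such k exists.

No such integer exists.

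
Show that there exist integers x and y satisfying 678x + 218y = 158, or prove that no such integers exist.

gcd(678, 218) = 2, and 2 divides 158, so integer solutions exist.
Dividing through by 2 reduces the equation to 339x + 109y = 79.
Euclidean algorithm: 339 = 3·109 + 12, 109 = 9·12 + 1, 12 = 12·1 + 0.
Back-substituting, 1 = 109 − 9·12 = 109 − 9·(339 − 3·109) = −9·339 + 28·109; that is, 339·(-9) + 109·28 = 1.
Times 79: 339·(-711) + 109·2212 = 79, so (-711, 2212) solves it.
Adding 7·109 to x and subtracting 7·339 from y gives the tidier solution (52, -161).
Check: 678·52 + 218·(-161) = 35256 − 35098 = 158. ✓

x = 52, y = -161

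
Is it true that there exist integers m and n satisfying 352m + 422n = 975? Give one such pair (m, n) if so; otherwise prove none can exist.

No, no such integers exist.

Both 352 and 422 are divisible by gcd(352, 422) = 2, hence so is any combination 352m + 422n.
But 975 is not a multiple of 2 (it leaves remainder 1).
Hence no integers m, n satisfy the equation.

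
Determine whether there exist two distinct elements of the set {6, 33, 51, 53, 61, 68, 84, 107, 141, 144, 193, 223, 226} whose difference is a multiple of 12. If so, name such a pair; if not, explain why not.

33 mod 12 = 9 and 141 mod 12 = 9, so 141 − 33 = 108 = 9·12.

The pair (33, 141) works.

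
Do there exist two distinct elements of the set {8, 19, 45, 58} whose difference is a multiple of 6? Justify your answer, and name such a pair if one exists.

Residues mod 6: 8↦2, 19↦1, 45↦3, 58↦4.
All 4 residues are distinct, so no two elements differ by a multiple of 6.

No, no such pair exists.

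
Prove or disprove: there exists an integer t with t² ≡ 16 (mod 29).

Take t = 25. Then 25² = 625 = 21·29 + 16, so 25² ≡ 16 (mod 29).

t = 25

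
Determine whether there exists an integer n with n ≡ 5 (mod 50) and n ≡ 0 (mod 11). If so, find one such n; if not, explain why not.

The moduli 50 and 11 are coprime, so by the Chinese Remainder Theorem a unique solution modulo 550 exists.
Any solution of the first congruence is n = 5 + 50t; substituting into the second, 50t ≡ 0 − 5 ≡ 6 (mod 11).
50 ≡ 6 (mod 11), so this reads 6t ≡ 6 (mod 11). To invert 6 modulo 11: 11 = 1·6 + 5, 6 = 1·5 + 1, 5 = 5·1 + 0, and unwinding, 1 = 6 − 1·5 = 6 − (11 − 1·6) = −11 + 2·6. Thus 6⁻¹ ≡ 2 (mod 11).
Multiplying by 2: t ≡ 2·6 = 12 ≡ 1 (mod 11).
With t = 1: n = 5 + 50·1 = 55.
Verify: 55 = 1·50 + 5 and 55 = 5·11 + 0. ✓

n = 55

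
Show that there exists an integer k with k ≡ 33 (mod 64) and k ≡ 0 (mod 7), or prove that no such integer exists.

k = 161

Since 64 and 7 share no common factor, CRT says the pair of congruences has a solution (unique mod 448).
Any solution of the first congruence is k = 33 + 64t; substituting into the second, 64t ≡ 0 − 33 ≡ 2 (mod 7).
64 ≡ 1 (mod 7), so this reads 1t ≡ 2 (mod 7). So t ≡ 2 (mod 7).
With t = 2: k = 33 + 64·2 = 161.
Verify: 161 = 2·64 + 33 and 161 = 23·7 + 0. ✓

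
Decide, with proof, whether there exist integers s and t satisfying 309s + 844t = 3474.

Since gcd(309, 844) = 1, every integer is an integer combination of 309 and 844.
Euclidean algorithm: 844 = 2·309 + 226, 309 = 1·226 + 83, 226 = 2·83 + 60, 83 = 1·60 + 23, 60 = 2·23 + 14, 23 = 1·14 + 9, 14 = 1·9 + 5, 9 = 1·5 + 4, 5 = 1·4 + 1, 4 = 4·1 + 0.
Unwinding: 1 = 5 − 1·4 = 5 − (9 − 1·5) = −9 + 2·5 = −9 + 2·(14 − 1·9) = 2·14 − 3·9 = 2·14 − 3·(23 − 1·14) = −3·23 + 5·14 = −3·23 + 5·(60 − 2·23) = 5·60 − 13·23 = 5·60 − 13·(83 − 1·60) = −13·83 + 18·60 = −13·83 + 18·(226 − 2·83) = 18·226 − 49·83 = 18·226 − 49·(309 − 1·226) = −49·309 + 67·226 = −49·309 + 67·(844 − 2·309) = 67·844 − 183·309, i.e. 309·(-183) + 844·67 = 1.
Multiplying through by 3474: s = (-183)·3474 = -635742, t = 67·3474 = 232758 is a solution.
Shifting by a multiple of (844, −309) keeps it a solution: s = -635742 + 754·844 = 634, t = 232758 − 754·309 = -228.
Check: 309·634 + 844·(-228) = 195906 − 192432 = 3474. ✓

s = 634, t = -228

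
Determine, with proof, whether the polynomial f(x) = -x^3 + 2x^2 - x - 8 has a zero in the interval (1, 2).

No such root exists.

The endpoint values f(1) = -8 and f(2) = -10 are both negative. Claim: f(x) < 0 for every x in (1, 2).
Shift to the endpoint 1: with x = 1 + u (0 < u < 1), one computes f(1 + u) = -u^3 - u^2 - 8.
All 3 nonzero coefficients of this polynomial in u are negative; hence for u > 0 the value is a sum of negative terms (the constant -8 among them).
So f is strictly negative on (1, 2); no root exists in the interval.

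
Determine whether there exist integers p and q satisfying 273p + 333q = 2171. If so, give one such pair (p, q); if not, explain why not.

gcd(273, 333) = 3, so every integer of the form 273p + 333q is a multiple of 3.
But 2171 is not a multiple of 3 (it leaves remainder 2).
Therefore 273p + 333q = 2171 has no solution in integers.

No, no such integers exist.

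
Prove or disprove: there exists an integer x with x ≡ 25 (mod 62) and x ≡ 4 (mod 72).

Reduce both congruences modulo 2, which divides 62 and 72: they say x ≡ 25 (mod 2) and x ≡ 4 (mod 2).
However 25 ≡ 1 and 4 ≡ 0 (mod 2), and 1 ≠ 0.
So no integer satisfies both congruences.

No, no such integer exists.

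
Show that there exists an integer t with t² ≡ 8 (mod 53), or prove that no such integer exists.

No, no such integer exists.

Apply Euler's criterion with the prime 53: 8 is a quadratic residue iff 8^26 ≡ 1 (mod 53), and a non-residue iff it is ≡ −1.
Squaring successively (mod 53): 8^2 = 64 ≡ 11; 8^4 ≡ 11² = 121 ≡ 15; 8^8 ≡ 15² = 225 ≡ 13; 8^16 ≡ 13² = 169 ≡ 10.
Since 26 = 16 + 8 + 2, 8^26 ≡ 10 · 13 · 11; multiplying out mod 53: 10·13 = 130 ≡ 24, then 24·11 = 264 ≡ 52. Thus 8^26 ≡ 52 ≡ −1 (mod 53).
By Euler's criterion 8 is a quadratic non-residue mod 53: no t satisfies t² ≡ 8 (mod 53).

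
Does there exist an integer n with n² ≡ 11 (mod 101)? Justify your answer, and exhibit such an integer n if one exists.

No such integer exists.

Apply Euler's criterion with the prime 101: 11 is a quadratic residue iff 11^50 ≡ 1 (mod 101), and a non-residue iff it is ≡ −1.
Squaring successively (mod 101): 11^2 = 121 ≡ 20; 11^4 ≡ 20² = 400 ≡ 97; 11^8 ≡ 97² = 9409 ≡ 16; 11^16 ≡ 16² = 256 ≡ 54; 11^32 ≡ 54² = 2916 ≡ 88.
Since 50 = 32 + 16 + 2, 11^50 ≡ 88 · 54 · 20; multiplying out mod 101: 88·54 = 4752 ≡ 5, then 5·20 = 100 ≡ 100. Thus 11^50 ≡ 100 ≡ −1 (mod 101).
The value −1 means 11 is a non-residue modulo 101, so n² ≡ 11 (mod 101) is impossible.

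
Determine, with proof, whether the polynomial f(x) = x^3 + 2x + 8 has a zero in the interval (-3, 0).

Such a root exists.

f(-3) = -25 and f(0) = 8, which have opposite signs.
As a polynomial, f is continuous on every closed interval.
By the Intermediate Value Theorem f must vanish at some point of (-3, 0).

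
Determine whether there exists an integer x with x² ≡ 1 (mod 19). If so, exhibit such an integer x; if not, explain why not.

Take x = 1. Then 1² = 1, and since 0 ≤ 1 < 19 this is already reduced: 1² ≡ 1 (mod 19).

x = 1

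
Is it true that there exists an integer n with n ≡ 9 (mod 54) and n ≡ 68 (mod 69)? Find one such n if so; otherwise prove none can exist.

Reduce both congruences modulo 3, which divides 54 and 69: they say n ≡ 9 (mod 3) and n ≡ 68 (mod 3).
These are incompatible: 9 − 68 = -59 is not divisible by 3.
Hence the system has no solution.

There is no such integer.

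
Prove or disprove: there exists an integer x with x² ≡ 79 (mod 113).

There is no such integer.

Apply Euler's criterion with the prime 113: 79 is a quadratic residue iff 79^56 ≡ 1 (mod 113), and a non-residue iff it is ≡ −1.
Squaring successively (mod 113): 79^2 = 6241 ≡ 26; 79^4 ≡ 26² = 676 ≡ 111; 79^8 ≡ 111² = 12321 ≡ 4; 79^16 ≡ 4² = 16 ≡ 16; 79^32 ≡ 16² = 256 ≡ 30.
Since 56 = 32 + 16 + 8, 79^56 ≡ 30 · 16 · 4; multiplying out mod 113: 30·16 = 480 ≡ 28, then 28·4 = 112 ≡ 112. Thus 79^56 ≡ 112 ≡ −1 (mod 113).
By Euler's criterion 79 is a quadratic non-residue mod 113: no x satisfies x² ≡ 79 (mod 113).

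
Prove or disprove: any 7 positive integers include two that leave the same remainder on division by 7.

No; for instance {5, 6, 7, 8, 9, 10, 11} is a counterexample.

Take the 7 consecutive integers 5, 6, …, 11: their residues mod 7 are all distinct because 7 ≤ 7.
So no two of them leave the same remainder on division by 7; the claim fails for this set.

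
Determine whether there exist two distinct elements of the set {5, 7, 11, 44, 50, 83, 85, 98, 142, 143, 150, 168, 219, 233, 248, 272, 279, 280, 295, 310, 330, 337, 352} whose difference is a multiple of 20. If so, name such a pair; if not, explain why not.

Both 5 and 85 leave remainder 5 on division by 20; their difference 80 = 4·20 is a multiple of 20.

5 and 85 are such a pair.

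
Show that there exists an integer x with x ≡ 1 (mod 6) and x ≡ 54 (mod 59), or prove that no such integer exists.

x = 349

gcd(6, 59) = 1, so the Chinese Remainder Theorem guarantees exactly one residue class mod 354 satisfying both.
Write x = 1 + 6t and require 1 + 6t ≡ 54 (mod 59), i.e. 6t ≡ 53 (mod 59).
Since 6·10 = 60 = 1·59 + 1, the inverse of 6 mod 59 is 10.
Therefore t ≡ 10·53 = 530 ≡ 58 (mod 59).
Taking t = 58 gives x = 1 + 6·58 = 349.
Verify: 349 = 58·6 + 1 and 349 = 5·59 + 54. ✓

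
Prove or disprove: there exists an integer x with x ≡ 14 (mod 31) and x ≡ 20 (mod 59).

x = 138

Since 31 and 59 share no common factor, CRT says the pair of congruences has a solution (unique mod 1829).
Any solution of the first congruence is x = 14 + 31t; substituting into the second, 31t ≡ 20 − 14 ≡ 6 (mod 59).
To invert 31 modulo 59: 59 = 1·31 + 28, 31 = 1·28 + 3, 28 = 9·3 + 1, 3 = 3·1 + 0, and unwinding, 1 = 28 − 9·3 = 28 − 9·(31 − 1·28) = −9·31 + 10·28 = −9·31 + 10·(59 − 1·31) = 10·59 − 19·31. Thus 31⁻¹ ≡ -19 ≡ 40 (mod 59).
Multiplying by 40: t ≡ 40·6 = 240 ≡ 4 (mod 59).
With t = 4: x = 14 + 31·4 = 138.
Check: 138 mod 31 = 14, 138 mod 59 = 20. ✓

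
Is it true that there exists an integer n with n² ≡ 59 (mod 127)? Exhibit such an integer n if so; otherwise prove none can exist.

No such integer exists.

Apply Euler's criterion with the prime 127: 59 is a quadratic residue iff 59^63 ≡ 1 (mod 127), and a non-residue iff it is ≡ −1.
Squaring successively (mod 127): 59^2 = 3481 ≡ 52; 59^4 ≡ 52² = 2704 ≡ 37; 59^8 ≡ 37² = 1369 ≡ 99; 59^16 ≡ 99² = 9801 ≡ 22; 59^32 ≡ 22² = 484 ≡ 103.
Since 63 = 32 + 16 + 8 + 4 + 2 + 1, 59^63 ≡ 103 · 22 · 99 · 37 · 52 · 59; multiplying out mod 127: 103·22 = 2266 ≡ 107, then 107·99 = 10593 ≡ 52, then 52·37 = 1924 ≡ 19, then 19·52 = 988 ≡ 99, then 99·59 = 5841 ≡ 126. Thus 59^63 ≡ 126 ≡ −1 (mod 127).
By Euler's criterion 59 is a quadratic non-residue mod 127: no n satisfies n² ≡ 59 (mod 127).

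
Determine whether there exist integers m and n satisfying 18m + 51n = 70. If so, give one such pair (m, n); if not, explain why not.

Any value of 18m + 51n is a multiple of gcd(18, 51) = 3.
But 70 = 3·23 + 1, so 3 ∤ 70.
Hence no integers m, n satisfy the equation.

No such integers exist.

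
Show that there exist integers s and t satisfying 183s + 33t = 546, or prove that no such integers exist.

s = 1, t = 11

Since gcd(183, 33) = 3 and 546 = 3·182, Bézout's identity guarantees a solution.
Dividing through by 3 reduces the equation to 61s + 11t = 182.
Dividing repeatedly: 61 = 5·11 + 6, 11 = 1·6 + 5, 6 = 1·5 + 1, 5 = 5·1 + 0.
Back-substituting, 1 = 6 − 1·5 = 6 − (11 − 1·6) = −11 + 2·6 = −11 + 2·(61 − 5·11) = 2·61 − 11·11; that is, 61·2 + 11·(-11) = 1.
Multiplying through by 182: s = 2·182 = 364, t = (-11)·182 = -2002 is a solution.
The general solution is s = 364 + 11k, t = -2002 − 61k; taking k = -33 gives the smaller pair s = 1, t = 11.
Check: 183·1 + 33·11 = 183 + 363 = 546. ✓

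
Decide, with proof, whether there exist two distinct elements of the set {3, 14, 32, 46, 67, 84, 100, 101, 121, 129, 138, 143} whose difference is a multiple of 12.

Residues mod 12: 3↦3, 14↦2, 32↦8, 46↦10, 67↦7, 84↦0, 100↦4, 101↦5, 121↦1, 129↦9, 138↦6, 143↦11.
No residue repeats among the 12 elements, so no pair has difference ≡ 0 (mod 12).

No, no such pair exists.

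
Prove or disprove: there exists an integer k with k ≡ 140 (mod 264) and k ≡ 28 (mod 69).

There is no such integer.

Reduce both congruences modulo 3, which divides 264 and 69: they say k ≡ 140 (mod 3) and k ≡ 28 (mod 3).
But 140 mod 3 = 2 while 28 mod 3 = 1, a contradiction.
Therefore no such k exists.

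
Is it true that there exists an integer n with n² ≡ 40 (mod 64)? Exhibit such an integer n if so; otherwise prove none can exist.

No, no such integer exists.

Reduce modulo 16, which divides 64: we would need n² ≡ 8 (mod 16).
Since (16 − n)² ≡ n² (mod 16), it suffices to square n = 0, 1, …, 8: the residues are 0, 1, 4, 9, 0, 9, 4, 1, 0.
The set of squares mod 16 is therefore {0, 1, 4, 9}, which does not contain 8.
Therefore n² ≡ 40 (mod 64) has no solution.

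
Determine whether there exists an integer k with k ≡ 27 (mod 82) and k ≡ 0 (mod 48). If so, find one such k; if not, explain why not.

No such integer exists.

Reduce both congruences modulo 2, which divides 82 and 48: they say k ≡ 27 (mod 2) and k ≡ 0 (mod 2).
However 27 ≡ 1 and 0 ≡ 0 (mod 2), and 1 ≠ 0.
So no integer satisfies both congruences.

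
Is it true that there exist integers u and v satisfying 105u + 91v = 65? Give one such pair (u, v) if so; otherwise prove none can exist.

No, no such integers exist.

gcd(105, 91) = 7, so every integer of the form 105u + 91v is a multiple of 7.
But 65 is not a multiple of 7 (it leaves remainder 2).
Therefore 105u + 91v = 65 has no solution in integers.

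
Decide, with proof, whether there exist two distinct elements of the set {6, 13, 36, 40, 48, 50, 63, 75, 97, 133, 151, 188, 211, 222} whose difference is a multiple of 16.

No, no such pair exists.

Residues mod 16: 6↦6, 13↦13, 36↦4, 40↦8, 48↦0, 50↦2, 63↦15, 75↦11, 97↦1, 133↦5, 151↦7, 188↦12, 211↦3, 222↦14.
These 14 residues are pairwise different, hence no difference of two elements is divisible by 16.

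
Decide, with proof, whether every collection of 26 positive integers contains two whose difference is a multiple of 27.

No; for instance {130, 131, 132, 133, 134, 135, 136, 137, 138, 139, 140, 141, 142, 143, 144, 145, 146, 147, 148, 149, 150, 151, 152, 153, 154, 155} is a counterexample.

Take the 26 consecutive integers 130, 131, …, 155: their residues mod 27 are all distinct because 26 ≤ 27.
The differences between them range over 1, …, 25, none of which is divisible by 27.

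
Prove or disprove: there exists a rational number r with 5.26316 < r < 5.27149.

r = 79/15

Look for a denominator N such that an integer falls strictly between N·5.26316 and N·5.27149. N = 15 works: 15·5.26316 = 78.94740 < 79 < 79.07235 = 15·5.27149.
Dividing back, 5.26316 < 79/15 < 5.27149, and 79/15 is rational.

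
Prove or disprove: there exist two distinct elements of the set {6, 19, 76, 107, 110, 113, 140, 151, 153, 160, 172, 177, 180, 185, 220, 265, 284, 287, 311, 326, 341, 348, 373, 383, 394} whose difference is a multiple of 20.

The pair (6, 326) works.

Reduce each element mod 20: 6↦6, 19↦19, 76↦16, 107↦7, 110↦10, 113↦13, 140↦0, 151↦11, 153↦13, 160↦0, 172↦12, 177↦17, 180↦0, 185↦5, 220↦0, 265↦5, 284↦4, 287↦7, 311↦11, 326↦6, 341↦1, 348↦8, 373↦13, 383↦3, 394↦14. The residue 6 repeats (at 6 and 326), and 326 − 6 = 320 = 16·20.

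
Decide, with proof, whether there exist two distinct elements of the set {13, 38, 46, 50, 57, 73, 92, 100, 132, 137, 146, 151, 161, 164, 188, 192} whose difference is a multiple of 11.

Yes: 13 and 46.

Both 13 and 46 leave remainder 2 on division by 11; their difference 33 = 3·11 is a multiple of 11.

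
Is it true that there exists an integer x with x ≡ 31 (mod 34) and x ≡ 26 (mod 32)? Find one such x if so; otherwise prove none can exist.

No such integer exists.

Reduce both congruences modulo 2, which divides 34 and 32: they say x ≡ 31 (mod 2) and x ≡ 26 (mod 2).
However 31 ≡ 1 and 26 ≡ 0 (mod 2), and 1 ≠ 0.
Therefore no such x exists.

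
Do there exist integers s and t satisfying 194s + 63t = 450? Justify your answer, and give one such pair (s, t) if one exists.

s = 27, t = -76

194 and 63 are coprime, so 194s + 63t ranges over all of ℤ.
Euclidean algorithm: 194 = 3·63 + 5, 63 = 12·5 + 3, 5 = 1·3 + 2, 3 = 1·2 + 1, 2 = 2·1 + 0.
Working back up the chain: 1 = 3 − 1·2 = 3 − (5 − 1·3) = −5 + 2·3 = −5 + 2·(63 − 12·5) = 2·63 − 25·5 = 2·63 − 25·(194 − 3·63) = −25·194 + 77·63. So 194·(-25) + 63·77 = 1.
Scaling by 450 gives the particular solution (s, t) = (-11250, 34650).
The general solution is s = -11250 + 63k, t = 34650 − 194k; taking k = 179 gives the smaller pair s = 27, t = -76.
Check: 194·27 + 63·(-76) = 5238 − 4788 = 450. ✓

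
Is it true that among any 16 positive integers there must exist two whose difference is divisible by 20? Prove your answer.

Consider the 16 integers 20, 21, …, 35. They lie in distinct residue classes modulo 20, since 16 ≤ 20.
Any two of them differ by at most 15 < 20 and by at least 1, so no difference is a multiple of 20.

No; for instance {20, 21, 22, 23, 24, 25, 26, 27, 28, 29, 30, 31, 32, 33, 34, 35} is a counterexample.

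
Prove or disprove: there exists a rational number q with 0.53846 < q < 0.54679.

Look for a denominator N such that an integer falls strictly between N·0.53846 and N·0.54679. N = 11 works: 11·0.53846 = 5.92306 < 6 < 6.01469 = 11·0.54679.
Dividing back, 0.53846 < 6/11 < 0.54679, and 6/11 is rational.

q = 6/11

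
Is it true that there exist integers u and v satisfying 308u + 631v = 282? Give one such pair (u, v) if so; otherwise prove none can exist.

u = 341, v = -166

Since gcd(308, 631) = 1, every integer is an integer combination of 308 and 631.
Dividing repeatedly: 631 = 2·308 + 15, 308 = 20·15 + 8, 15 = 1·8 + 7, 8 = 1·7 + 1, 7 = 7·1 + 0.
Unwinding: 1 = 8 − 1·7 = 8 − (15 − 1·8) = −15 + 2·8 = −15 + 2·(308 − 20·15) = 2·308 − 41·15 = 2·308 − 41·(631 − 2·308) = −41·631 + 84·308, i.e. 308·84 + 631·(-41) = 1.
Scaling by 282 gives the particular solution (u, v) = (23688, -11562).
The general solution is u = 23688 + 631k, v = -11562 − 308k; taking k = -37 gives the smaller pair u = 341, v = -166.
Check: 308·341 + 631·(-166) = 105028 − 104746 = 282. ✓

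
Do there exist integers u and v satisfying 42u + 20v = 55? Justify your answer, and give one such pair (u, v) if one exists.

Any value of 42u + 20v is a multiple of gcd(42, 20) = 2.
But 55 is not a multiple of 2 (it leaves remainder 1).
Hence no integers u, v satisfy the equation.

No such integers exist.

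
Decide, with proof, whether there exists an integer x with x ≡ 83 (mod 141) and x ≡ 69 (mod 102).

There is no such integer.

gcd(141, 102) = 3. If x ≡ 83 (mod 141) and x ≡ 69 (mod 102), then x ≡ 83 (mod 3) and x ≡ 69 (mod 3).
But 83 mod 3 = 2 while 69 mod 3 = 0, a contradiction.
Therefore no such x exists.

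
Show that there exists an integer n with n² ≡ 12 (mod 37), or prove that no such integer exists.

n = 7

Take n = 7. Then 7² = 49 = 1·37 + 12, so 7² ≡ 12 (mod 37).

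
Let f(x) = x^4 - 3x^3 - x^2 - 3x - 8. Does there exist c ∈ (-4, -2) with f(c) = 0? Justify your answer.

No such root exists.

f(-4) = 436 and f(-2) = 34, both positive, so a sign-change argument is unavailable; we show f keeps this sign on the whole interval.
Shift to the endpoint -2: with x = -2 − u (0 < u < 2), one computes f(-2 − u) = u^4 + 11u^3 + 41u^2 + 67u + 34.
The nonzero coefficients here are all positive, so for u > 0 every term is positive (or zero), and the constant term 34 is strictly positive.
Therefore f(x) > 0 throughout (-4, -2), and f has no zero there.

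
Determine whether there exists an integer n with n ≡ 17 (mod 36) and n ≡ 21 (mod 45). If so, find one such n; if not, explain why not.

Reduce both congruences modulo 9, which divides 36 and 45: they say n ≡ 17 (mod 9) and n ≡ 21 (mod 9).
However 17 ≡ 8 and 21 ≡ 3 (mod 9), and 8 ≠ 3.
Hence the system has no solution.

No such integer exists.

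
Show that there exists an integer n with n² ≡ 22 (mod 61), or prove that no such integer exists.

n = 49

Take n = 49. Then 49² = 2401 = 39·61 + 22, so 49² ≡ 22 (mod 61).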